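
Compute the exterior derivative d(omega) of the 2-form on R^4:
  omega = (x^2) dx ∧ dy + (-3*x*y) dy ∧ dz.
d(omega) = (-3*y) dx ∧ dy ∧ dz

For a 2-form omega = sum_{i<j} g_{ij} dx_i ∧ dx_j, the exterior derivative is
  d(omega) = sum_{i<j} d(g_{ij}) ∧ dx_i ∧ dx_j = sum_{i<j, k} (∂g_{ij}/∂x_k) dx_k ∧ dx_i ∧ dx_j.
Expand each term, using dx_k ∧ dx_i ∧ dx_j = sgn(permutation) dx_{(a)} ∧ dx_{(b)} ∧ dx_{(c)} with (a < b < c) sorted:
  d(-3*x*y) includes (∂/∂x)(-3*x*y) dx = (-3*y) dx, which multiplied by dy ∧ dz gives (-3*y) dx ∧ dy ∧ dz
Collecting like 3-forms: d(omega) = (-3*y) dx ∧ dy ∧ dz.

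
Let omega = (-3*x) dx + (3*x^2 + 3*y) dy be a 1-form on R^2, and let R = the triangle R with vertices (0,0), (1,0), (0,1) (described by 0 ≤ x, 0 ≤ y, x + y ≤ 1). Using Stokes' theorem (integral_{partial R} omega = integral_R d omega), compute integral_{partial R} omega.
integral_(partial R) omega = 1

Stokes: integral_partial_R omega = integral_R d omega with d omega = (∂Q/∂x - ∂P/∂y) dx ∧ dy.
  ∂Q/∂x = 6*x
  ∂P/∂y = 0
  integrand = ∂Q/∂x - ∂P/∂y = 6*x.
Integrating over R: integral_0^1 integral_0^{1-x} (6*x) dy dx = 1.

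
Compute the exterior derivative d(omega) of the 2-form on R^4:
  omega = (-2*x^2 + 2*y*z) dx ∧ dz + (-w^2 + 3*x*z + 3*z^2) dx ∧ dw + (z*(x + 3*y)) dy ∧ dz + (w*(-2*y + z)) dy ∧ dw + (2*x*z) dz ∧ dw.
d(omega) = (-z) dx ∧ dy ∧ dz + (-3*x - 4*z) dx ∧ dz ∧ dw + (-w) dy ∧ dz ∧ dw

For a 2-form omega = sum_{i<j} g_{ij} dx_i ∧ dx_j, the exterior derivative is
  d(omega) = sum_{i<j} d(g_{ij}) ∧ dx_i ∧ dx_j = sum_{i<j, k} (∂g_{ij}/∂x_k) dx_k ∧ dx_i ∧ dx_j.
Expand each term, using dx_k ∧ dx_i ∧ dx_j = sgn(permutation) dx_{(a)} ∧ dx_{(b)} ∧ dx_{(c)} with (a < b < c) sorted:
  d(-2*x^2 + 2*y*z) includes (∂/∂y)(-2*x^2 + 2*y*z) dy = (2*z) dy, which multiplied by dx ∧ dz gives (-2*z) dx ∧ dy ∧ dz
  d(-w^2 + 3*x*z + 3*z^2) includes (∂/∂z)(-w^2 + 3*x*z + 3*z^2) dz = (3*x + 6*z) dz, which multiplied by dx ∧ dw gives (-3*x - 6*z) dx ∧ dz ∧ dw
  d(z*(x + 3*y)) includes (∂/∂x)(z*(x + 3*y)) dx = (z) dx, which multiplied by dy ∧ dz gives (z) dx ∧ dy ∧ dz
  d(w*(-2*y + z)) includes (∂/∂z)(w*(-2*y + z)) dz = (w) dz, which multiplied by dy ∧ dw gives (-w) dy ∧ dz ∧ dw
  d(2*x*z) includes (∂/∂x)(2*x*z) dx = (2*z) dx, which multiplied by dz ∧ dw gives (2*z) dx ∧ dz ∧ dw
Collecting like 3-forms: d(omega) = (-z) dx ∧ dy ∧ dz + (-3*x - 4*z) dx ∧ dz ∧ dw + (-w) dy ∧ dz ∧ dw.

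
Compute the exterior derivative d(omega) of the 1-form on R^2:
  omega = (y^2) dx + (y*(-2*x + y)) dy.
d(omega) = (-4*y) dx ∧ dy

For a 1-form omega = sum_i f_i dx_i, the exterior derivative is
  d(omega) = sum_{i < j} (∂f_j/∂x_i - ∂f_i/∂x_j) dx_i ∧ dx_j.
  coefficient of dx ∧ dy: ∂f_2/∂x - ∂f_1/∂y = ∂(y*(-2*x + y))/∂x - ∂(y^2)/∂y = -4*y
Assembling: d(omega) = (-4*y) dx ∧ dy.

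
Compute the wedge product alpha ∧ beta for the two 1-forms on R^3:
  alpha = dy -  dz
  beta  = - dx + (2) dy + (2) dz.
alpha ∧ beta = (1) dx ∧ dy + (4) dy ∧ dz + (-1) dx ∧ dz

Distribute the wedge, using dx_i ∧ dx_j = -dx_j ∧ dx_i and dx_i ∧ dx_i = 0. For each pair (i, j) with i < j, the coefficient of dx_i ∧ dx_j in alpha ∧ beta is (alpha_i * beta_j - alpha_j * beta_i). Collecting: alpha ∧ beta = (1) dx ∧ dy + (4) dy ∧ dz + (-1) dx ∧ dz.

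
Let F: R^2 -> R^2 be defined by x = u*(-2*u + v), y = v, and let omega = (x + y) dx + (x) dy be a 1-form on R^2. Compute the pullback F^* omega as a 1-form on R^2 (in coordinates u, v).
F^* omega = (8*u^3 - 6*u^2*v + u*v^2 - 4*u*v + v^2) du + (u*(-2*u^2 + u*v - 2*u + 2*v)) dv

Using F^*(f dg) = (f ∘ F) d(g ∘ F), substitute each coordinate x_i by F_i(u, v) in f_i, and replace dx_i by d F_i = (∂F_i/∂u) du + (∂F_i/∂v) dv.
  For the x component: f_1(F) = -2*u^2 + u*v + v; d F_1 = (-4*u + v) du + (u) dv
  For the y component: f_2(F) = u*(-2*u + v); d F_2 = (0) du + (1) dv
Combining and collecting du, dv coefficients:
  coeff of du: 8*u^3 - 6*u^2*v + u*v^2 - 4*u*v + v^2
  coeff of dv: u*(-2*u^2 + u*v - 2*u + 2*v)
F^* omega = (8*u^3 - 6*u^2*v + u*v^2 - 4*u*v + v^2) du + (u*(-2*u^2 + u*v - 2*u + 2*v)) dv.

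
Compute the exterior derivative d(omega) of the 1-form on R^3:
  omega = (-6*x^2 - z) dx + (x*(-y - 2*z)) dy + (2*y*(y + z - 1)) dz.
d(omega) = (-y - 2*z) dx ∧ dy + (1) dx ∧ dz + (2*x + 4*y + 2*z - 2) dy ∧ dz

For a 1-form omega = sum_i f_i dx_i, the exterior derivative is
  d(omega) = sum_{i < j} (∂f_j/∂x_i - ∂f_i/∂x_j) dx_i ∧ dx_j.
  coefficient of dx ∧ dy: ∂f_2/∂x - ∂f_1/∂y = ∂(x*(-y - 2*z))/∂x - ∂(-6*x^2 - z)/∂y = -y - 2*z
  coefficient of dx ∧ dz: ∂f_3/∂x - ∂f_1/∂z = ∂(2*y*(y + z - 1))/∂x - ∂(-6*x^2 - z)/∂z = 1
  coefficient of dy ∧ dz: ∂f_3/∂y - ∂f_2/∂z = ∂(2*y*(y + z - 1))/∂y - ∂(x*(-y - 2*z))/∂z = 2*x + 4*y + 2*z - 2
Assembling: d(omega) = (-y - 2*z) dx ∧ dy + (1) dx ∧ dz + (2*x + 4*y + 2*z - 2) dy ∧ dz.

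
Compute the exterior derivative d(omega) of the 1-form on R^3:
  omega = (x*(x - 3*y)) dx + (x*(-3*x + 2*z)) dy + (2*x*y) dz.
d(omega) = (-3*x + 2*z) dx ∧ dy + (2*y) dx ∧ dz

For a 1-form omega = sum_i f_i dx_i, the exterior derivative is
  d(omega) = sum_{i < j} (∂f_j/∂x_i - ∂f_i/∂x_j) dx_i ∧ dx_j.
  coefficient of dx ∧ dy: ∂f_2/∂x - ∂f_1/∂y = ∂(x*(-3*x + 2*z))/∂x - ∂(x*(x - 3*y))/∂y = -3*x + 2*z
  coefficient of dx ∧ dz: ∂f_3/∂x - ∂f_1/∂z = ∂(2*x*y)/∂x - ∂(x*(x - 3*y))/∂z = 2*y
Assembling: d(omega) = (-3*x + 2*z) dx ∧ dy + (2*y) dx ∧ dz.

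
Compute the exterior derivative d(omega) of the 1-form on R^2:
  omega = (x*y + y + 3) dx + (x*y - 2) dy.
d(omega) = (-x + y - 1) dx ∧ dy

For a 1-form omega = sum_i f_i dx_i, the exterior derivative is
  d(omega) = sum_{i < j} (∂f_j/∂x_i - ∂f_i/∂x_j) dx_i ∧ dx_j.
  coefficient of dx ∧ dy: ∂f_2/∂x - ∂f_1/∂y = ∂(x*y - 2)/∂x - ∂(x*y + y + 3)/∂y = -x + y - 1
Assembling: d(omega) = (-x + y - 1) dx ∧ dy.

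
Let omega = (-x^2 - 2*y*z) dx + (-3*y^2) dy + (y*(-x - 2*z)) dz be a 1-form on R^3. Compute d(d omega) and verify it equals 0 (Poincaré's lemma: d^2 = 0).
d(d omega) = 0

Step 1: d omega = sum_{i<j} (∂f_j/∂x_i - ∂f_i/∂x_j) dx_i ∧ dx_j:
  coeff of dx ∧ dy: 2*z
  coeff of dx ∧ dz: y
  coeff of dy ∧ dz: -x - 2*z
Step 2: Apply d again to each 2-form coefficient. The only possible 3-form in R^3 is dx ∧ dy ∧ dz, with coefficient
  ∂(coeff of dy∧dz)/∂x - ∂(coeff of dx∧dz)/∂y + ∂(coeff of dx∧dy)/∂z
  = ∂/∂x (-x - 2*z) - ∂/∂y (y) + ∂/∂z (2*z).
Each of these terms simplifies to sums of mixed partials that cancel in pairs. The result is 0 (by equality of mixed partials for smooth functions — Schwarz / Clairaut).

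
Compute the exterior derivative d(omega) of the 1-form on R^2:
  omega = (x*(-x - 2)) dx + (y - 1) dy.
d(omega) = 0

For a 1-form omega = sum_i f_i dx_i, the exterior derivative is
  d(omega) = sum_{i < j} (∂f_j/∂x_i - ∂f_i/∂x_j) dx_i ∧ dx_j.

Assembling: d(omega) = 0.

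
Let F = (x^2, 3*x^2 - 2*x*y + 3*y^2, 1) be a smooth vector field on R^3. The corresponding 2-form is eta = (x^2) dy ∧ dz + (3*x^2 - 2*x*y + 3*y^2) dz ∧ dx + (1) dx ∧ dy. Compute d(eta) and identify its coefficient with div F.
d(eta) = (6*y) dx ∧ dy ∧ dz; div F = 6*y

For a 2-form in R^3 of the form above, applying d gives a 3-form with coefficient ∂P/∂x + ∂Q/∂y + ∂R/∂z:
  ∂P/∂x = 2*x
  ∂Q/∂y = -2*x + 6*y
  ∂R/∂z = 0
Sum = 6*y, which is exactly div F.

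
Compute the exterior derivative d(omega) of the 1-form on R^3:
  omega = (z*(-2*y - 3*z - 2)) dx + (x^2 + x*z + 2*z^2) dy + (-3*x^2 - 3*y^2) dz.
d(omega) = (2*x + 3*z) dx ∧ dy + (-6*x + 2*y + 6*z + 2) dx ∧ dz + (-x - 6*y - 4*z) dy ∧ dz

For a 1-form omega = sum_i f_i dx_i, the exterior derivative is
  d(omega) = sum_{i < j} (∂f_j/∂x_i - ∂f_i/∂x_j) dx_i ∧ dx_j.
  coefficient of dx ∧ dy: ∂f_2/∂x - ∂f_1/∂y = ∂(x^2 + x*z + 2*z^2)/∂x - ∂(z*(-2*y - 3*z - 2))/∂y = 2*x + 3*z
  coefficient of dx ∧ dz: ∂f_3/∂x - ∂f_1/∂z = ∂(-3*x^2 - 3*y^2)/∂x - ∂(z*(-2*y - 3*z - 2))/∂z = -6*x + 2*y + 6*z + 2
  coefficient of dy ∧ dz: ∂f_3/∂y - ∂f_2/∂z = ∂(-3*x^2 - 3*y^2)/∂y - ∂(x^2 + x*z + 2*z^2)/∂z = -x - 6*y - 4*z
Assembling: d(omega) = (2*x + 3*z) dx ∧ dy + (-6*x + 2*y + 6*z + 2) dx ∧ dz + (-x - 6*y - 4*z) dy ∧ dz.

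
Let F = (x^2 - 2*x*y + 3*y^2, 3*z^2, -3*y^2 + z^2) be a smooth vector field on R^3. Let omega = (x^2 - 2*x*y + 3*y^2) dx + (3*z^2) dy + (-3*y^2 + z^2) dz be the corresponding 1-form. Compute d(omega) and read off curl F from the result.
d(omega) = (-6*y - 6*z) dy ∧ dz + (0) dz ∧ dx + (2*x - 6*y) dx ∧ dy; curl F = (-6*y - 6*z, 0, 2*x - 6*y)

d omega = sum_{i<j} (∂f_j/∂x_i - ∂f_i/∂x_j) dx_i ∧ dx_j. Under the identification (dy ∧ dz, dz ∧ dx, dx ∧ dy) ↔ (e_x, e_y, e_z), the coefficients are exactly the components of curl F. Compute:
  ∂R/∂y - ∂Q/∂z = (-6*y) - (6*z) = -6*y - 6*z
  ∂P/∂z - ∂R/∂x = (0) - (0) = 0
  ∂Q/∂x - ∂P/∂y = (0) - (-2*x + 6*y) = 2*x - 6*y.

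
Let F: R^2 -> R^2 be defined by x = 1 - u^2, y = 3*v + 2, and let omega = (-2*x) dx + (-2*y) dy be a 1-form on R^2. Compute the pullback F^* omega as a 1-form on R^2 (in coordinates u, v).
F^* omega = (4*u*(1 - u^2)) du + (-18*v - 12) dv

Using F^*(f dg) = (f ∘ F) d(g ∘ F), substitute each coordinate x_i by F_i(u, v) in f_i, and replace dx_i by d F_i = (∂F_i/∂u) du + (∂F_i/∂v) dv.
  For the x component: f_1(F) = 2*u^2 - 2; d F_1 = (-2*u) du + (0) dv
  For the y component: f_2(F) = -6*v - 4; d F_2 = (0) du + (3) dv
Combining and collecting du, dv coefficients:
  coeff of du: 4*u*(1 - u^2)
  coeff of dv: -18*v - 12
F^* omega = (4*u*(1 - u^2)) du + (-18*v - 12) dv.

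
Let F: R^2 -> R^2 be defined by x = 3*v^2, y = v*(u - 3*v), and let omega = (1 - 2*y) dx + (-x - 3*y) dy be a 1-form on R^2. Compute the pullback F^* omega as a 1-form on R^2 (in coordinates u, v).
F^* omega = (3*v^2*(-u + 2*v)) du + (3*v*(-u^2 + 4*u*v + 2)) dv

Using F^*(f dg) = (f ∘ F) d(g ∘ F), substitute each coordinate x_i by F_i(u, v) in f_i, and replace dx_i by d F_i = (∂F_i/∂u) du + (∂F_i/∂v) dv.
  For the x component: f_1(F) = -2*u*v + 6*v^2 + 1; d F_1 = (0) du + (6*v) dv
  For the y component: f_2(F) = 3*v*(-u + 2*v); d F_2 = (v) du + (u - 6*v) dv
Combining and collecting du, dv coefficients:
  coeff of du: 3*v^2*(-u + 2*v)
  coeff of dv: 3*v*(-u^2 + 4*u*v + 2)
F^* omega = (3*v^2*(-u + 2*v)) du + (3*v*(-u^2 + 4*u*v + 2)) dv.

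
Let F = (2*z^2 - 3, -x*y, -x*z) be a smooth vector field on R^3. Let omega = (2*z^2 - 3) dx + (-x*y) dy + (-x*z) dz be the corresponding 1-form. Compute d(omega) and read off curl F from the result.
d(omega) = (0) dy ∧ dz + (5*z) dz ∧ dx + (-y) dx ∧ dy; curl F = (0, 5*z, -y)

d omega = sum_{i<j} (∂f_j/∂x_i - ∂f_i/∂x_j) dx_i ∧ dx_j. Under the identification (dy ∧ dz, dz ∧ dx, dx ∧ dy) ↔ (e_x, e_y, e_z), the coefficients are exactly the components of curl F. Compute:
  ∂R/∂y - ∂Q/∂z = (0) - (0) = 0
  ∂P/∂z - ∂R/∂x = (4*z) - (-z) = 5*z
  ∂Q/∂x - ∂P/∂y = (-y) - (0) = -y.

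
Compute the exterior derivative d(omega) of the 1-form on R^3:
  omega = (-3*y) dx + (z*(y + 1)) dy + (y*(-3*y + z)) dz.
d(omega) = (3) dx ∧ dy + (-7*y + z - 1) dy ∧ dz

For a 1-form omega = sum_i f_i dx_i, the exterior derivative is
  d(omega) = sum_{i < j} (∂f_j/∂x_i - ∂f_i/∂x_j) dx_i ∧ dx_j.
  coefficient of dx ∧ dy: ∂f_2/∂x - ∂f_1/∂y = ∂(z*(y + 1))/∂x - ∂(-3*y)/∂y = 3
  coefficient of dy ∧ dz: ∂f_3/∂y - ∂f_2/∂z = ∂(y*(-3*y + z))/∂y - ∂(z*(y + 1))/∂z = -7*y + z - 1
Assembling: d(omega) = (3) dx ∧ dy + (-7*y + z - 1) dy ∧ dz.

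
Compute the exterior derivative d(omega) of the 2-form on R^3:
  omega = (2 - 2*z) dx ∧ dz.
d(omega) = 0

For a 2-form omega = sum_{i<j} g_{ij} dx_i ∧ dx_j, the exterior derivative is
  d(omega) = sum_{i<j} d(g_{ij}) ∧ dx_i ∧ dx_j = sum_{i<j, k} (∂g_{ij}/∂x_k) dx_k ∧ dx_i ∧ dx_j.
Expand each term, using dx_k ∧ dx_i ∧ dx_j = sgn(permutation) dx_{(a)} ∧ dx_{(b)} ∧ dx_{(c)} with (a < b < c) sorted:

Collecting like 3-forms: d(omega) = 0.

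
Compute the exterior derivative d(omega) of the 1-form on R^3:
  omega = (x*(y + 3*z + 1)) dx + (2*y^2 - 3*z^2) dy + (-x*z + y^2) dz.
d(omega) = (-x) dx ∧ dy + (-3*x - z) dx ∧ dz + (2*y + 6*z) dy ∧ dz

For a 1-form omega = sum_i f_i dx_i, the exterior derivative is
  d(omega) = sum_{i < j} (∂f_j/∂x_i - ∂f_i/∂x_j) dx_i ∧ dx_j.
  coefficient of dx ∧ dy: ∂f_2/∂x - ∂f_1/∂y = ∂(2*y^2 - 3*z^2)/∂x - ∂(x*(y + 3*z + 1))/∂y = -x
  coefficient of dx ∧ dz: ∂f_3/∂x - ∂f_1/∂z = ∂(-x*z + y^2)/∂x - ∂(x*(y + 3*z + 1))/∂z = -3*x - z
  coefficient of dy ∧ dz: ∂f_3/∂y - ∂f_2/∂z = ∂(-x*z + y^2)/∂y - ∂(2*y^2 - 3*z^2)/∂z = 2*y + 6*z
Assembling: d(omega) = (-x) dx ∧ dy + (-3*x - z) dx ∧ dz + (2*y + 6*z) dy ∧ dz.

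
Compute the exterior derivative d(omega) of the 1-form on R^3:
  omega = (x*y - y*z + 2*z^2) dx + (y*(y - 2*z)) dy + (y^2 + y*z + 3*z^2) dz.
d(omega) = (-x + z) dx ∧ dy + (y - 4*z) dx ∧ dz + (4*y + z) dy ∧ dz

For a 1-form omega = sum_i f_i dx_i, the exterior derivative is
  d(omega) = sum_{i < j} (∂f_j/∂x_i - ∂f_i/∂x_j) dx_i ∧ dx_j.
  coefficient of dx ∧ dy: ∂f_2/∂x - ∂f_1/∂y = ∂(y*(y - 2*z))/∂x - ∂(x*y - y*z + 2*z^2)/∂y = -x + z
  coefficient of dx ∧ dz: ∂f_3/∂x - ∂f_1/∂z = ∂(y^2 + y*z + 3*z^2)/∂x - ∂(x*y - y*z + 2*z^2)/∂z = y - 4*z
  coefficient of dy ∧ dz: ∂f_3/∂y - ∂f_2/∂z = ∂(y^2 + y*z + 3*z^2)/∂y - ∂(y*(y - 2*z))/∂z = 4*y + z
Assembling: d(omega) = (-x + z) dx ∧ dy + (y - 4*z) dx ∧ dz + (4*y + z) dy ∧ dz.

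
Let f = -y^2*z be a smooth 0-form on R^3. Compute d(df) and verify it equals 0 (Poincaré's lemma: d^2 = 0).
d(df) = 0

Step 1: df = sum_i (∂f/∂x_i) dx_i = (0) dx + (-2*y*z) dy + (-y^2) dz.
Step 2: Apply d again. Using the 1-form formula, the coefficient of dx ∧ dy in d(df) is ∂^2 f/∂x ∂y - ∂^2 f/∂y ∂x = (0) - (0) = 0 (equality of mixed partials for smooth f).
Similarly for dx ∧ dz and dy ∧ dz — all coefficients vanish. So d(df) = 0.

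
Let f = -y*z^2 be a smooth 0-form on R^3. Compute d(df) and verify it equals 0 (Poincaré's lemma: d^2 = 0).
d(df) = 0

Step 1: df = sum_i (∂f/∂x_i) dx_i = (0) dx + (-z^2) dy + (-2*y*z) dz.
Step 2: Apply d again. Using the 1-form formula, the coefficient of dx ∧ dy in d(df) is ∂^2 f/∂x ∂y - ∂^2 f/∂y ∂x = (0) - (0) = 0 (equality of mixed partials for smooth f).
Similarly for dx ∧ dz and dy ∧ dz — all coefficients vanish. So d(df) = 0.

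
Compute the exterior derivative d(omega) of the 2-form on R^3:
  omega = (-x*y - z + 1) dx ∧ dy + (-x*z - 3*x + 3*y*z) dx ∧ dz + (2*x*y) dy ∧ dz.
d(omega) = (2*y - 3*z - 1) dx ∧ dy ∧ dz

For a 2-form omega = sum_{i<j} g_{ij} dx_i ∧ dx_j, the exterior derivative is
  d(omega) = sum_{i<j} d(g_{ij}) ∧ dx_i ∧ dx_j = sum_{i<j, k} (∂g_{ij}/∂x_k) dx_k ∧ dx_i ∧ dx_j.
Expand each term, using dx_k ∧ dx_i ∧ dx_j = sgn(permutation) dx_{(a)} ∧ dx_{(b)} ∧ dx_{(c)} with (a < b < c) sorted:
  d(-x*y - z + 1) includes (∂/∂z)(-x*y - z + 1) dz = (-1) dz, which multiplied by dx ∧ dy gives (-1) dx ∧ dy ∧ dz
  d(-x*z - 3*x + 3*y*z) includes (∂/∂y)(-x*z - 3*x + 3*y*z) dy = (3*z) dy, which multiplied by dx ∧ dz gives (-3*z) dx ∧ dy ∧ dz
  d(2*x*y) includes (∂/∂x)(2*x*y) dx = (2*y) dx, which multiplied by dy ∧ dz gives (2*y) dx ∧ dy ∧ dz
Collecting like 3-forms: d(omega) = (2*y - 3*z - 1) dx ∧ dy ∧ dz.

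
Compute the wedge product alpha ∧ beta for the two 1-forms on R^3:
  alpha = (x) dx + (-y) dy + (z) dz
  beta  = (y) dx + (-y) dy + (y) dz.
alpha ∧ beta = (y*(-x + y)) dx ∧ dy + (y*(x - z)) dx ∧ dz + (y*(-y + z)) dy ∧ dz

Distribute the wedge, using dx_i ∧ dx_j = -dx_j ∧ dx_i and dx_i ∧ dx_i = 0. For each pair (i, j) with i < j, the coefficient of dx_i ∧ dx_j in alpha ∧ beta is (alpha_i * beta_j - alpha_j * beta_i). Collecting: alpha ∧ beta = (y*(-x + y)) dx ∧ dy + (y*(x - z)) dx ∧ dz + (y*(-y + z)) dy ∧ dz.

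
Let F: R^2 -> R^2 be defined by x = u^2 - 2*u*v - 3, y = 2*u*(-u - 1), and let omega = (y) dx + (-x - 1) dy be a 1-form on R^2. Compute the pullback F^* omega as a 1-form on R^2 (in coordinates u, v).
F^* omega = (-4*u^2*v - 2*u^2 - 8*u - 4) du + (4*u^2*(u + 1)) dv

Using F^*(f dg) = (f ∘ F) d(g ∘ F), substitute each coordinate x_i by F_i(u, v) in f_i, and replace dx_i by d F_i = (∂F_i/∂u) du + (∂F_i/∂v) dv.
  For the x component: f_1(F) = 2*u*(-u - 1); d F_1 = (2*u - 2*v) du + (-2*u) dv
  For the y component: f_2(F) = -u^2 + 2*u*v + 2; d F_2 = (-4*u - 2) du + (0) dv
Combining and collecting du, dv coefficients:
  coeff of du: -4*u^2*v - 2*u^2 - 8*u - 4
  coeff of dv: 4*u^2*(u + 1)
F^* omega = (-4*u^2*v - 2*u^2 - 8*u - 4) du + (4*u^2*(u + 1)) dv.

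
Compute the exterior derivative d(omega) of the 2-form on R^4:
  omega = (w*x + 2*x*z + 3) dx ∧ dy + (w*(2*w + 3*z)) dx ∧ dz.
d(omega) = (2*x) dx ∧ dy ∧ dz + (x) dx ∧ dy ∧ dw + (4*w + 3*z) dx ∧ dz ∧ dw

For a 2-form omega = sum_{i<j} g_{ij} dx_i ∧ dx_j, the exterior derivative is
  d(omega) = sum_{i<j} d(g_{ij}) ∧ dx_i ∧ dx_j = sum_{i<j, k} (∂g_{ij}/∂x_k) dx_k ∧ dx_i ∧ dx_j.
Expand each term, using dx_k ∧ dx_i ∧ dx_j = sgn(permutation) dx_{(a)} ∧ dx_{(b)} ∧ dx_{(c)} with (a < b < c) sorted:
  d(w*x + 2*x*z + 3) includes (∂/∂z)(w*x + 2*x*z + 3) dz = (2*x) dz, which multiplied by dx ∧ dy gives (2*x) dx ∧ dy ∧ dz
  d(w*x + 2*x*z + 3) includes (∂/∂w)(w*x + 2*x*z + 3) dw = (x) dw, which multiplied by dx ∧ dy gives (x) dx ∧ dy ∧ dw
  d(w*(2*w + 3*z)) includes (∂/∂w)(w*(2*w + 3*z)) dw = (4*w + 3*z) dw, which multiplied by dx ∧ dz gives (4*w + 3*z) dx ∧ dz ∧ dw
Collecting like 3-forms: d(omega) = (2*x) dx ∧ dy ∧ dz + (x) dx ∧ dy ∧ dw + (4*w + 3*z) dx ∧ dz ∧ dw.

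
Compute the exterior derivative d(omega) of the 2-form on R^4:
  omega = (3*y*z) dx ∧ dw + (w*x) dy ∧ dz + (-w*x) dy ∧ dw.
d(omega) = (-w - 3*z) dx ∧ dy ∧ dw + (-3*y) dx ∧ dz ∧ dw + (w) dx ∧ dy ∧ dz + (x) dy ∧ dz ∧ dw

For a 2-form omega = sum_{i<j} g_{ij} dx_i ∧ dx_j, the exterior derivative is
  d(omega) = sum_{i<j} d(g_{ij}) ∧ dx_i ∧ dx_j = sum_{i<j, k} (∂g_{ij}/∂x_k) dx_k ∧ dx_i ∧ dx_j.
Expand each term, using dx_k ∧ dx_i ∧ dx_j = sgn(permutation) dx_{(a)} ∧ dx_{(b)} ∧ dx_{(c)} with (a < b < c) sorted:
  d(3*y*z) includes (∂/∂y)(3*y*z) dy = (3*z) dy, which multiplied by dx ∧ dw gives (-3*z) dx ∧ dy ∧ dw
  d(3*y*z) includes (∂/∂z)(3*y*z) dz = (3*y) dz, which multiplied by dx ∧ dw gives (-3*y) dx ∧ dz ∧ dw
  d(w*x) includes (∂/∂x)(w*x) dx = (w) dx, which multiplied by dy ∧ dz gives (w) dx ∧ dy ∧ dz
  d(w*x) includes (∂/∂w)(w*x) dw = (x) dw, which multiplied by dy ∧ dz gives (x) dy ∧ dz ∧ dw
  d(-w*x) includes (∂/∂x)(-w*x) dx = (-w) dx, which multiplied by dy ∧ dw gives (-w) dx ∧ dy ∧ dw
Collecting like 3-forms: d(omega) = (-w - 3*z) dx ∧ dy ∧ dw + (-3*y) dx ∧ dz ∧ dw + (w) dx ∧ dy ∧ dz + (x) dy ∧ dz ∧ dw.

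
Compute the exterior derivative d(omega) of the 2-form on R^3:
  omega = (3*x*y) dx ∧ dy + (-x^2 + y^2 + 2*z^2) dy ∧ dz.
d(omega) = (-2*x) dx ∧ dy ∧ dz

For a 2-form omega = sum_{i<j} g_{ij} dx_i ∧ dx_j, the exterior derivative is
  d(omega) = sum_{i<j} d(g_{ij}) ∧ dx_i ∧ dx_j = sum_{i<j, k} (∂g_{ij}/∂x_k) dx_k ∧ dx_i ∧ dx_j.
Expand each term, using dx_k ∧ dx_i ∧ dx_j = sgn(permutation) dx_{(a)} ∧ dx_{(b)} ∧ dx_{(c)} with (a < b < c) sorted:
  d(-x^2 + y^2 + 2*z^2) includes (∂/∂x)(-x^2 + y^2 + 2*z^2) dx = (-2*x) dx, which multiplied by dy ∧ dz gives (-2*x) dx ∧ dy ∧ dz
Collecting like 3-forms: d(omega) = (-2*x) dx ∧ dy ∧ dz.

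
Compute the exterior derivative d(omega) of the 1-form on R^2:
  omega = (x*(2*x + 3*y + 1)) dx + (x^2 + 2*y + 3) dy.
d(omega) = (-x) dx ∧ dy

For a 1-form omega = sum_i f_i dx_i, the exterior derivative is
  d(omega) = sum_{i < j} (∂f_j/∂x_i - ∂f_i/∂x_j) dx_i ∧ dx_j.
  coefficient of dx ∧ dy: ∂f_2/∂x - ∂f_1/∂y = ∂(x^2 + 2*y + 3)/∂x - ∂(x*(2*x + 3*y + 1))/∂y = -x
Assembling: d(omega) = (-x) dx ∧ dy.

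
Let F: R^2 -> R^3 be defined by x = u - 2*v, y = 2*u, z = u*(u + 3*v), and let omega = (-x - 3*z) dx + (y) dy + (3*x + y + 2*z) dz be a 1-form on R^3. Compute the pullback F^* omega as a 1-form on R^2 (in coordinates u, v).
F^* omega = (4*u^3 + 18*u^2*v + 7*u^2 + 18*u*v^2 - 6*u*v + 3*u - 18*v^2 + 2*v) du + (6*u^3 + 18*u^2*v + 21*u^2 + 2*u - 4*v) dv

Using F^*(f dg) = (f ∘ F) d(g ∘ F), substitute each coordinate x_i by F_i(u, v) in f_i, and replace dx_i by d F_i = (∂F_i/∂u) du + (∂F_i/∂v) dv.
  For the x component: f_1(F) = -3*u^2 - 9*u*v - u + 2*v; d F_1 = (1) du + (-2) dv
  For the y component: f_2(F) = 2*u; d F_2 = (2) du + (0) dv
  For the z component: f_3(F) = 2*u^2 + 6*u*v + 5*u - 6*v; d F_3 = (2*u + 3*v) du + (3*u) dv
Combining and collecting du, dv coefficients:
  coeff of du: 4*u^3 + 18*u^2*v + 7*u^2 + 18*u*v^2 - 6*u*v + 3*u - 18*v^2 + 2*v
  coeff of dv: 6*u^3 + 18*u^2*v + 21*u^2 + 2*u - 4*v
F^* omega = (4*u^3 + 18*u^2*v + 7*u^2 + 18*u*v^2 - 6*u*v + 3*u - 18*v^2 + 2*v) du + (6*u^3 + 18*u^2*v + 21*u^2 + 2*u - 4*v) dv.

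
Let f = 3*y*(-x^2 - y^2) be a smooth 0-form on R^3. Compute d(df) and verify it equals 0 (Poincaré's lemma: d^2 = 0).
d(df) = 0

Step 1: df = sum_i (∂f/∂x_i) dx_i = (-6*x*y) dx + (-3*x^2 - 9*y^2) dy + (0) dz.
Step 2: Apply d again. Using the 1-form formula, the coefficient of dx ∧ dy in d(df) is ∂^2 f/∂x ∂y - ∂^2 f/∂y ∂x = (-6*x) - (-6*x) = 0 (equality of mixed partials for smooth f).
Similarly for dx ∧ dz and dy ∧ dz — all coefficients vanish. So d(df) = 0.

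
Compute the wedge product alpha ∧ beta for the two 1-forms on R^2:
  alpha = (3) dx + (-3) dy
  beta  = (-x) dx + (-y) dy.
alpha ∧ beta = (-3*x - 3*y) dx ∧ dy

Distribute the wedge, using dx_i ∧ dx_j = -dx_j ∧ dx_i and dx_i ∧ dx_i = 0. For each pair (i, j) with i < j, the coefficient of dx_i ∧ dx_j in alpha ∧ beta is (alpha_i * beta_j - alpha_j * beta_i). Collecting: alpha ∧ beta = (-3*x - 3*y) dx ∧ dy.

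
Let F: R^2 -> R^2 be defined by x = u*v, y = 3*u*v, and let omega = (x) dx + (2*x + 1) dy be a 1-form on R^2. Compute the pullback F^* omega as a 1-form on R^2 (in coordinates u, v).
F^* omega = (v*(7*u*v + 3)) du + (u*(7*u*v + 3)) dv

Using F^*(f dg) = (f ∘ F) d(g ∘ F), substitute each coordinate x_i by F_i(u, v) in f_i, and replace dx_i by d F_i = (∂F_i/∂u) du + (∂F_i/∂v) dv.
  For the x component: f_1(F) = u*v; d F_1 = (v) du + (u) dv
  For the y component: f_2(F) = 2*u*v + 1; d F_2 = (3*v) du + (3*u) dv
Combining and collecting du, dv coefficients:
  coeff of du: v*(7*u*v + 3)
  coeff of dv: u*(7*u*v + 3)
F^* omega = (v*(7*u*v + 3)) du + (u*(7*u*v + 3)) dv.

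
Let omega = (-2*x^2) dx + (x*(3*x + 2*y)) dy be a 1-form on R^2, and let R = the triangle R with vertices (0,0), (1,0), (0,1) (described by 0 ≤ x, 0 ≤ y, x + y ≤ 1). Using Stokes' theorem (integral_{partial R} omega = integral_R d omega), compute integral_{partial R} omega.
integral_(partial R) omega = 4/3

Stokes: integral_partial_R omega = integral_R d omega with d omega = (∂Q/∂x - ∂P/∂y) dx ∧ dy.
  ∂Q/∂x = 6*x + 2*y
  ∂P/∂y = 0
  integrand = ∂Q/∂x - ∂P/∂y = 6*x + 2*y.
Integrating over R: integral_0^1 integral_0^{1-x} (6*x + 2*y) dy dx = 4/3.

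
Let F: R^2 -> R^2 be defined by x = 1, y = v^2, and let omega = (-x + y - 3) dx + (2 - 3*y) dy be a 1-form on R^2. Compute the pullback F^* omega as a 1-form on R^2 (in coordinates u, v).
F^* omega = (-6*v^3 + 4*v) dv

Using F^*(f dg) = (f ∘ F) d(g ∘ F), substitute each coordinate x_i by F_i(u, v) in f_i, and replace dx_i by d F_i = (∂F_i/∂u) du + (∂F_i/∂v) dv.
  For the x component: f_1(F) = v^2 - 4; d F_1 = (0) du + (0) dv
  For the y component: f_2(F) = 2 - 3*v^2; d F_2 = (0) du + (2*v) dv
Combining and collecting du, dv coefficients:
  coeff of du: 0
  coeff of dv: -6*v^3 + 4*v
F^* omega = (-6*v^3 + 4*v) dv.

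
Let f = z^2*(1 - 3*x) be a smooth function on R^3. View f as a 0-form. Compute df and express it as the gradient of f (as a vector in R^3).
df = (-3*z^2) dx + (0) dy + (2*z*(1 - 3*x)) dz; grad f = (-3*z^2, 0, 2*z*(1 - 3*x))

For a 0-form f, d f = (∂f/∂x) dx + (∂f/∂y) dy + (∂f/∂z) dz. The components of the vector representation are exactly the entries of grad f in Cartesian coordinates:
  ∂f/∂x = -3*z^2
  ∂f/∂y = 0
  ∂f/∂z = 2*z*(1 - 3*x).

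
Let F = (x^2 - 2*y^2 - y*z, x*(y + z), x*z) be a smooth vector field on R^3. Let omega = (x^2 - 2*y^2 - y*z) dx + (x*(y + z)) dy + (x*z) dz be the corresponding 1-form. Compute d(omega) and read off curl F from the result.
d(omega) = (-x) dy ∧ dz + (-y - z) dz ∧ dx + (5*y + 2*z) dx ∧ dy; curl F = (-x, -y - z, 5*y + 2*z)

d omega = sum_{i<j} (∂f_j/∂x_i - ∂f_i/∂x_j) dx_i ∧ dx_j. Under the identification (dy ∧ dz, dz ∧ dx, dx ∧ dy) ↔ (e_x, e_y, e_z), the coefficients are exactly the components of curl F. Compute:
  ∂R/∂y - ∂Q/∂z = (0) - (x) = -x
  ∂P/∂z - ∂R/∂x = (-y) - (z) = -y - z
  ∂Q/∂x - ∂P/∂y = (y + z) - (-4*y - z) = 5*y + 2*z.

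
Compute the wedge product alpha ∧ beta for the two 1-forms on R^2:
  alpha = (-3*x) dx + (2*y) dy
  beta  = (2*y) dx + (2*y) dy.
alpha ∧ beta = (-2*y*(3*x + 2*y)) dx ∧ dy

Distribute the wedge, using dx_i ∧ dx_j = -dx_j ∧ dx_i and dx_i ∧ dx_i = 0. For each pair (i, j) with i < j, the coefficient of dx_i ∧ dx_j in alpha ∧ beta is (alpha_i * beta_j - alpha_j * beta_i). Collecting: alpha ∧ beta = (-2*y*(3*x + 2*y)) dx ∧ dy.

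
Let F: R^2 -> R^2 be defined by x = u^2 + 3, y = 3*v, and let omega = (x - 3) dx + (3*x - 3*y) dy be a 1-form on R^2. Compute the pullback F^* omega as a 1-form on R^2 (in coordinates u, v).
F^* omega = (2*u^3) du + (9*u^2 - 27*v + 27) dv

Using F^*(f dg) = (f ∘ F) d(g ∘ F), substitute each coordinate x_i by F_i(u, v) in f_i, and replace dx_i by d F_i = (∂F_i/∂u) du + (∂F_i/∂v) dv.
  For the x component: f_1(F) = u^2; d F_1 = (2*u) du + (0) dv
  For the y component: f_2(F) = 3*u^2 - 9*v + 9; d F_2 = (0) du + (3) dv
Combining and collecting du, dv coefficients:
  coeff of du: 2*u^3
  coeff of dv: 9*u^2 - 27*v + 27
F^* omega = (2*u^3) du + (9*u^2 - 27*v + 27) dv.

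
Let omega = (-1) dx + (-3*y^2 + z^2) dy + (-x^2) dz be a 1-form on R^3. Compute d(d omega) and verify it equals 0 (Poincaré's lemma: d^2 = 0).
d(d omega) = 0

Step 1: d omega = sum_{i<j} (∂f_j/∂x_i - ∂f_i/∂x_j) dx_i ∧ dx_j:
  coeff of dx ∧ dy: 0
  coeff of dx ∧ dz: -2*x
  coeff of dy ∧ dz: -2*z
Step 2: Apply d again to each 2-form coefficient. The only possible 3-form in R^3 is dx ∧ dy ∧ dz, with coefficient
  ∂(coeff of dy∧dz)/∂x - ∂(coeff of dx∧dz)/∂y + ∂(coeff of dx∧dy)/∂z
  = ∂/∂x (-2*z) - ∂/∂y (-2*x) + ∂/∂z (0).
Each of these terms simplifies to sums of mixed partials that cancel in pairs. The result is 0 (by equality of mixed partials for smooth functions — Schwarz / Clairaut).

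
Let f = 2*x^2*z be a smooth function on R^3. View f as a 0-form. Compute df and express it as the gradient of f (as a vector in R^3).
df = (4*x*z) dx + (0) dy + (2*x^2) dz; grad f = (4*x*z, 0, 2*x^2)

For a 0-form f, d f = (∂f/∂x) dx + (∂f/∂y) dy + (∂f/∂z) dz. The components of the vector representation are exactly the entries of grad f in Cartesian coordinates:
  ∂f/∂x = 4*x*z
  ∂f/∂y = 0
  ∂f/∂z = 2*x^2.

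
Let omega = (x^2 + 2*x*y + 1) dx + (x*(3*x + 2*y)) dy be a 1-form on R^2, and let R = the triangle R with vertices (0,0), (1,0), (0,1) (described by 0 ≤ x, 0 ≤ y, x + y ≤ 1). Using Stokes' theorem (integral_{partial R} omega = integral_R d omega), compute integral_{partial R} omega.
integral_(partial R) omega = 1

Stokes: integral_partial_R omega = integral_R d omega with d omega = (∂Q/∂x - ∂P/∂y) dx ∧ dy.
  ∂Q/∂x = 6*x + 2*y
  ∂P/∂y = 2*x
  integrand = ∂Q/∂x - ∂P/∂y = 4*x + 2*y.
Integrating over R: integral_0^1 integral_0^{1-x} (4*x + 2*y) dy dx = 1.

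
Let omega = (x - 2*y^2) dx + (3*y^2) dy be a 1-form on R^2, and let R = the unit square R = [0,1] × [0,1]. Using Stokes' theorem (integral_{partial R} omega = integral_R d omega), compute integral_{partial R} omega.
integral_(partial R) omega = 2

Stokes: integral_partial_R omega = integral_R d omega with d omega = (∂Q/∂x - ∂P/∂y) dx ∧ dy.
  ∂Q/∂x = 0
  ∂P/∂y = -4*y
  integrand = ∂Q/∂x - ∂P/∂y = 4*y.
Integrating over R: integral_0^1 integral_0^1 (4*y) dx dy = 2.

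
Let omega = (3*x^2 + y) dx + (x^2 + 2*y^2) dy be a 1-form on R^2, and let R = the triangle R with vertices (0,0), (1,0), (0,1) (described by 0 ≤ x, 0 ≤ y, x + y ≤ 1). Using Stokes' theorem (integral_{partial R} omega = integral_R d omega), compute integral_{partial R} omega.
integral_(partial R) omega = -1/6

Stokes: integral_partial_R omega = integral_R d omega with d omega = (∂Q/∂x - ∂P/∂y) dx ∧ dy.
  ∂Q/∂x = 2*x
  ∂P/∂y = 1
  integrand = ∂Q/∂x - ∂P/∂y = 2*x - 1.
Integrating over R: integral_0^1 integral_0^{1-x} (2*x - 1) dy dx = -1/6.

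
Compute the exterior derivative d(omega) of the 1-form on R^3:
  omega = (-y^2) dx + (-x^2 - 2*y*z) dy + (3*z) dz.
d(omega) = (-2*x + 2*y) dx ∧ dy + (2*y) dy ∧ dz

For a 1-form omega = sum_i f_i dx_i, the exterior derivative is
  d(omega) = sum_{i < j} (∂f_j/∂x_i - ∂f_i/∂x_j) dx_i ∧ dx_j.
  coefficient of dx ∧ dy: ∂f_2/∂x - ∂f_1/∂y = ∂(-x^2 - 2*y*z)/∂x - ∂(-y^2)/∂y = -2*x + 2*y
  coefficient of dy ∧ dz: ∂f_3/∂y - ∂f_2/∂z = ∂(3*z)/∂y - ∂(-x^2 - 2*y*z)/∂z = 2*y
Assembling: d(omega) = (-2*x + 2*y) dx ∧ dy + (2*y) dy ∧ dz.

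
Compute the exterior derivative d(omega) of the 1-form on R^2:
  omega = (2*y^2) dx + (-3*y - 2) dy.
d(omega) = (-4*y) dx ∧ dy

For a 1-form omega = sum_i f_i dx_i, the exterior derivative is
  d(omega) = sum_{i < j} (∂f_j/∂x_i - ∂f_i/∂x_j) dx_i ∧ dx_j.
  coefficient of dx ∧ dy: ∂f_2/∂x - ∂f_1/∂y = ∂(-3*y - 2)/∂x - ∂(2*y^2)/∂y = -4*y
Assembling: d(omega) = (-4*y) dx ∧ dy.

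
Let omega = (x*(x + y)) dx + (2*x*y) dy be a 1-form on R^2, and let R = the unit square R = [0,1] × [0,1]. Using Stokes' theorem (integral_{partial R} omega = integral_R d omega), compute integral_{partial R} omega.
integral_(partial R) omega = 1/2

Stokes: integral_partial_R omega = integral_R d omega with d omega = (∂Q/∂x - ∂P/∂y) dx ∧ dy.
  ∂Q/∂x = 2*y
  ∂P/∂y = x
  integrand = ∂Q/∂x - ∂P/∂y = -x + 2*y.
Integrating over R: integral_0^1 integral_0^1 (-x + 2*y) dx dy = 1/2.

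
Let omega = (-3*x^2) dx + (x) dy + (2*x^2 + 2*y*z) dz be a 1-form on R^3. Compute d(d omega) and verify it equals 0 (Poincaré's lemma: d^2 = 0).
d(d omega) = 0

Step 1: d omega = sum_{i<j} (∂f_j/∂x_i - ∂f_i/∂x_j) dx_i ∧ dx_j:
  coeff of dx ∧ dy: 1
  coeff of dx ∧ dz: 4*x
  coeff of dy ∧ dz: 2*z
Step 2: Apply d again to each 2-form coefficient. The only possible 3-form in R^3 is dx ∧ dy ∧ dz, with coefficient
  ∂(coeff of dy∧dz)/∂x - ∂(coeff of dx∧dz)/∂y + ∂(coeff of dx∧dy)/∂z
  = ∂/∂x (2*z) - ∂/∂y (4*x) + ∂/∂z (1).
Each of these terms simplifies to sums of mixed partials that cancel in pairs. The result is 0 (by equality of mixed partials for smooth functions — Schwarz / Clairaut).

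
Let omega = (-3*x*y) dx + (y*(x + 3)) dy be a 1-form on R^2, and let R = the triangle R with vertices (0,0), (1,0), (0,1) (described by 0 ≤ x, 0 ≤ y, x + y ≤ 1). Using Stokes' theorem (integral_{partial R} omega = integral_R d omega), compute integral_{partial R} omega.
integral_(partial R) omega = 2/3

Stokes: integral_partial_R omega = integral_R d omega with d omega = (∂Q/∂x - ∂P/∂y) dx ∧ dy.
  ∂Q/∂x = y
  ∂P/∂y = -3*x
  integrand = ∂Q/∂x - ∂P/∂y = 3*x + y.
Integrating over R: integral_0^1 integral_0^{1-x} (3*x + y) dy dx = 2/3.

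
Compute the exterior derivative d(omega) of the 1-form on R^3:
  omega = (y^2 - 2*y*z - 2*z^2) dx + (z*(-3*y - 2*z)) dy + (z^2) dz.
d(omega) = (-2*y + 2*z) dx ∧ dy + (2*y + 4*z) dx ∧ dz + (3*y + 4*z) dy ∧ dz

For a 1-form omega = sum_i f_i dx_i, the exterior derivative is
  d(omega) = sum_{i < j} (∂f_j/∂x_i - ∂f_i/∂x_j) dx_i ∧ dx_j.
  coefficient of dx ∧ dy: ∂f_2/∂x - ∂f_1/∂y = ∂(z*(-3*y - 2*z))/∂x - ∂(y^2 - 2*y*z - 2*z^2)/∂y = -2*y + 2*z
  coefficient of dx ∧ dz: ∂f_3/∂x - ∂f_1/∂z = ∂(z^2)/∂x - ∂(y^2 - 2*y*z - 2*z^2)/∂z = 2*y + 4*z
  coefficient of dy ∧ dz: ∂f_3/∂y - ∂f_2/∂z = ∂(z^2)/∂y - ∂(z*(-3*y - 2*z))/∂z = 3*y + 4*z
Assembling: d(omega) = (-2*y + 2*z) dx ∧ dy + (2*y + 4*z) dx ∧ dz + (3*y + 4*z) dy ∧ dz.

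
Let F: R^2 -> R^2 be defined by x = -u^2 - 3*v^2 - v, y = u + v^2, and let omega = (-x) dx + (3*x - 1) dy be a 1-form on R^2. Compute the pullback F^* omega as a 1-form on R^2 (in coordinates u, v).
F^* omega = (-2*u^3 - 3*u^2 - 6*u*v^2 - 2*u*v - 9*v^2 - 3*v - 1) du + (-12*u^2*v - u^2 - 36*v^3 - 15*v^2 - 3*v) dv

Using F^*(f dg) = (f ∘ F) d(g ∘ F), substitute each coordinate x_i by F_i(u, v) in f_i, and replace dx_i by d F_i = (∂F_i/∂u) du + (∂F_i/∂v) dv.
  For the x component: f_1(F) = u^2 + 3*v^2 + v; d F_1 = (-2*u) du + (-6*v - 1) dv
  For the y component: f_2(F) = -3*u^2 - 9*v^2 - 3*v - 1; d F_2 = (1) du + (2*v) dv
Combining and collecting du, dv coefficients:
  coeff of du: -2*u^3 - 3*u^2 - 6*u*v^2 - 2*u*v - 9*v^2 - 3*v - 1
  coeff of dv: -12*u^2*v - u^2 - 36*v^3 - 15*v^2 - 3*v
F^* omega = (-2*u^3 - 3*u^2 - 6*u*v^2 - 2*u*v - 9*v^2 - 3*v - 1) du + (-12*u^2*v - u^2 - 36*v^3 - 15*v^2 - 3*v) dv.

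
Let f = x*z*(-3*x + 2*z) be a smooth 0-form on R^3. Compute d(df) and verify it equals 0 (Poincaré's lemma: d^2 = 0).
d(df) = 0

Step 1: df = sum_i (∂f/∂x_i) dx_i = (2*z*(-3*x + z)) dx + (0) dy + (x*(-3*x + 4*z)) dz.
Step 2: Apply d again. Using the 1-form formula, the coefficient of dx ∧ dy in d(df) is ∂^2 f/∂x ∂y - ∂^2 f/∂y ∂x = (0) - (0) = 0 (equality of mixed partials for smooth f).
Similarly for dx ∧ dz and dy ∧ dz — all coefficients vanish. So d(df) = 0.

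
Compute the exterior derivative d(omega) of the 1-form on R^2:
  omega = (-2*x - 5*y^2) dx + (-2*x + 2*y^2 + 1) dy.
d(omega) = (10*y - 2) dx ∧ dy

For a 1-form omega = sum_i f_i dx_i, the exterior derivative is
  d(omega) = sum_{i < j} (∂f_j/∂x_i - ∂f_i/∂x_j) dx_i ∧ dx_j.
  coefficient of dx ∧ dy: ∂f_2/∂x - ∂f_1/∂y = ∂(-2*x + 2*y^2 + 1)/∂x - ∂(-2*x - 5*y^2)/∂y = 10*y - 2
Assembling: d(omega) = (10*y - 2) dx ∧ dy.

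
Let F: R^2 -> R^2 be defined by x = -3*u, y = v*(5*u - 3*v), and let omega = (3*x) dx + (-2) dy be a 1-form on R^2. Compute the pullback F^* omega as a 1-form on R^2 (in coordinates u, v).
F^* omega = (27*u - 10*v) du + (-10*u + 12*v) dv

Using F^*(f dg) = (f ∘ F) d(g ∘ F), substitute each coordinate x_i by F_i(u, v) in f_i, and replace dx_i by d F_i = (∂F_i/∂u) du + (∂F_i/∂v) dv.
  For the x component: f_1(F) = -9*u; d F_1 = (-3) du + (0) dv
  For the y component: f_2(F) = -2; d F_2 = (5*v) du + (5*u - 6*v) dv
Combining and collecting du, dv coefficients:
  coeff of du: 27*u - 10*v
  coeff of dv: -10*u + 12*v
F^* omega = (27*u - 10*v) du + (-10*u + 12*v) dv.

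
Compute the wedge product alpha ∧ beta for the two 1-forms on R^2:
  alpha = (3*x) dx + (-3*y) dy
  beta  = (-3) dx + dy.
alpha ∧ beta = (3*x - 9*y) dx ∧ dy

Distribute the wedge, using dx_i ∧ dx_j = -dx_j ∧ dx_i and dx_i ∧ dx_i = 0. For each pair (i, j) with i < j, the coefficient of dx_i ∧ dx_j in alpha ∧ beta is (alpha_i * beta_j - alpha_j * beta_i). Collecting: alpha ∧ beta = (3*x - 9*y) dx ∧ dy.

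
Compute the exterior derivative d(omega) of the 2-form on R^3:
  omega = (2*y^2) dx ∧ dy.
d(omega) = 0

For a 2-form omega = sum_{i<j} g_{ij} dx_i ∧ dx_j, the exterior derivative is
  d(omega) = sum_{i<j} d(g_{ij}) ∧ dx_i ∧ dx_j = sum_{i<j, k} (∂g_{ij}/∂x_k) dx_k ∧ dx_i ∧ dx_j.
Expand each term, using dx_k ∧ dx_i ∧ dx_j = sgn(permutation) dx_{(a)} ∧ dx_{(b)} ∧ dx_{(c)} with (a < b < c) sorted:

Collecting like 3-forms: d(omega) = 0.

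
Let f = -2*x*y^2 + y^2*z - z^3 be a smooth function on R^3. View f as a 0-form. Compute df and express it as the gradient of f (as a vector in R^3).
df = (-2*y^2) dx + (2*y*(-2*x + z)) dy + (y^2 - 3*z^2) dz; grad f = (-2*y^2, 2*y*(-2*x + z), y^2 - 3*z^2)

For a 0-form f, d f = (∂f/∂x) dx + (∂f/∂y) dy + (∂f/∂z) dz. The components of the vector representation are exactly the entries of grad f in Cartesian coordinates:
  ∂f/∂x = -2*y^2
  ∂f/∂y = 2*y*(-2*x + z)
  ∂f/∂z = y^2 - 3*z^2.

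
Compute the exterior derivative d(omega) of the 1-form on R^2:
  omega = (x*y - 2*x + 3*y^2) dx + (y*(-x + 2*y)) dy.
d(omega) = (-x - 7*y) dx ∧ dy

For a 1-form omega = sum_i f_i dx_i, the exterior derivative is
  d(omega) = sum_{i < j} (∂f_j/∂x_i - ∂f_i/∂x_j) dx_i ∧ dx_j.
  coefficient of dx ∧ dy: ∂f_2/∂x - ∂f_1/∂y = ∂(y*(-x + 2*y))/∂x - ∂(x*y - 2*x + 3*y^2)/∂y = -x - 7*y
Assembling: d(omega) = (-x - 7*y) dx ∧ dy.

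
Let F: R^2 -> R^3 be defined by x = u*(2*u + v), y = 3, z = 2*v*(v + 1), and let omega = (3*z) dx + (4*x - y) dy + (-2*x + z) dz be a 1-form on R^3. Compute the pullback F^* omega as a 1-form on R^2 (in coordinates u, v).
F^* omega = (6*v*(4*u*v + 4*u + v^2 + v)) du + (-16*u^2*v - 8*u^2 - 2*u*v^2 + 2*u*v + 8*v^3 + 12*v^2 + 4*v) dv

Using F^*(f dg) = (f ∘ F) d(g ∘ F), substitute each coordinate x_i by F_i(u, v) in f_i, and replace dx_i by d F_i = (∂F_i/∂u) du + (∂F_i/∂v) dv.
  For the x component: f_1(F) = 6*v*(v + 1); d F_1 = (4*u + v) du + (u) dv
  For the y component: f_2(F) = 8*u^2 + 4*u*v - 3; d F_2 = (0) du + (0) dv
  For the z component: f_3(F) = -4*u^2 - 2*u*v + 2*v^2 + 2*v; d F_3 = (0) du + (4*v + 2) dv
Combining and collecting du, dv coefficients:
  coeff of du: 6*v*(4*u*v + 4*u + v^2 + v)
  coeff of dv: -16*u^2*v - 8*u^2 - 2*u*v^2 + 2*u*v + 8*v^3 + 12*v^2 + 4*v
F^* omega = (6*v*(4*u*v + 4*u + v^2 + v)) du + (-16*u^2*v - 8*u^2 - 2*u*v^2 + 2*u*v + 8*v^3 + 12*v^2 + 4*v) dv.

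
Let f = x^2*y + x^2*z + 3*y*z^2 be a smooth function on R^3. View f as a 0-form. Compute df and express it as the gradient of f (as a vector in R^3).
df = (2*x*(y + z)) dx + (x^2 + 3*z^2) dy + (x^2 + 6*y*z) dz; grad f = (2*x*(y + z), x^2 + 3*z^2, x^2 + 6*y*z)

For a 0-form f, d f = (∂f/∂x) dx + (∂f/∂y) dy + (∂f/∂z) dz. The components of the vector representation are exactly the entries of grad f in Cartesian coordinates:
  ∂f/∂x = 2*x*(y + z)
  ∂f/∂y = x^2 + 3*z^2
  ∂f/∂z = x^2 + 6*y*z.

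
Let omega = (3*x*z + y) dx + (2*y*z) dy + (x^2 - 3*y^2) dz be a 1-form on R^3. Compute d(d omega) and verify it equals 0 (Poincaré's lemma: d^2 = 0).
d(d omega) = 0

Step 1: d omega = sum_{i<j} (∂f_j/∂x_i - ∂f_i/∂x_j) dx_i ∧ dx_j:
  coeff of dx ∧ dy: -1
  coeff of dx ∧ dz: -x
  coeff of dy ∧ dz: -8*y
Step 2: Apply d again to each 2-form coefficient. The only possible 3-form in R^3 is dx ∧ dy ∧ dz, with coefficient
  ∂(coeff of dy∧dz)/∂x - ∂(coeff of dx∧dz)/∂y + ∂(coeff of dx∧dy)/∂z
  = ∂/∂x (-8*y) - ∂/∂y (-x) + ∂/∂z (-1).
Each of these terms simplifies to sums of mixed partials that cancel in pairs. The result is 0 (by equality of mixed partials for smooth functions — Schwarz / Clairaut).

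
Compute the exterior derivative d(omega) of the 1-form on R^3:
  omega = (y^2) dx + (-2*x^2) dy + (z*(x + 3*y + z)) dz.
d(omega) = (-4*x - 2*y) dx ∧ dy + (z) dx ∧ dz + (3*z) dy ∧ dz

For a 1-form omega = sum_i f_i dx_i, the exterior derivative is
  d(omega) = sum_{i < j} (∂f_j/∂x_i - ∂f_i/∂x_j) dx_i ∧ dx_j.
  coefficient of dx ∧ dy: ∂f_2/∂x - ∂f_1/∂y = ∂(-2*x^2)/∂x - ∂(y^2)/∂y = -4*x - 2*y
  coefficient of dx ∧ dz: ∂f_3/∂x - ∂f_1/∂z = ∂(z*(x + 3*y + z))/∂x - ∂(y^2)/∂z = z
  coefficient of dy ∧ dz: ∂f_3/∂y - ∂f_2/∂z = ∂(z*(x + 3*y + z))/∂y - ∂(-2*x^2)/∂z = 3*z
Assembling: d(omega) = (-4*x - 2*y) dx ∧ dy + (z) dx ∧ dz + (3*z) dy ∧ dz.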